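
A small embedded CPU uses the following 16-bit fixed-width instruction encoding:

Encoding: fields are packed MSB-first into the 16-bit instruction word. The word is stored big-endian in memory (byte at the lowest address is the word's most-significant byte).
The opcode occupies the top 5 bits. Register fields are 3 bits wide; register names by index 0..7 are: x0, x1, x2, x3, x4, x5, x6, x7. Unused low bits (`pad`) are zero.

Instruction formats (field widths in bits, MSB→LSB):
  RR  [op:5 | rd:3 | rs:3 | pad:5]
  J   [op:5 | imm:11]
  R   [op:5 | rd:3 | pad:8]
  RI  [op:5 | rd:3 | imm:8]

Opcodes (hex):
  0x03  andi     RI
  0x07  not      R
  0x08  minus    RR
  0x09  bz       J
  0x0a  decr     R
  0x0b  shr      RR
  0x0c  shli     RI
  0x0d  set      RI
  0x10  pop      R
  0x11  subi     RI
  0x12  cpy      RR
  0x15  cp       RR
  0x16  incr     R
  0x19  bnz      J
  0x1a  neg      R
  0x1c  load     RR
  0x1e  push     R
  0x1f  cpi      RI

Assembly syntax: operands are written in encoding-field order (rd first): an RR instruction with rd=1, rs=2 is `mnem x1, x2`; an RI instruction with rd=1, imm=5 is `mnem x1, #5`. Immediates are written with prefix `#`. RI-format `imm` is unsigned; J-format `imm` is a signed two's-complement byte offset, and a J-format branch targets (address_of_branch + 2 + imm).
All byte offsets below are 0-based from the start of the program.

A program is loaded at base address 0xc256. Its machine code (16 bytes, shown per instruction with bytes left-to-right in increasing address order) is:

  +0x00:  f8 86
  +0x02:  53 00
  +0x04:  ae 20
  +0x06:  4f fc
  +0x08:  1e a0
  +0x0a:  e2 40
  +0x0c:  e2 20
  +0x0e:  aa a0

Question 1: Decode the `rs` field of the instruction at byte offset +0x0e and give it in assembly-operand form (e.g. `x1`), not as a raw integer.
x5

+0x0e: aa a0 ⇒ word 0xaaa0 (big)
  opcode bits[15:11]=0x15: cp/RR
  rd@[10:8]=0x2 ⇒ x2
  rs@[7:5]=0x5 ⇒ x5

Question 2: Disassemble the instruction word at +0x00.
off 0x00: read f8 86 as big → 0xf886
  top 5b → 0x1f → cpi [RI]
  [10:8] rd=0 = x0
  [7:0] imm=134 = #134

cpi x0, #134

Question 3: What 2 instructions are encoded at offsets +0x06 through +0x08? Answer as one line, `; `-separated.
[06] 4f fc → 0x4ffc
  top 5b → 0x9 → bz [J]
  imm: (w>>0)&0x7ff=0x7fc (s11→-4) → #-4
[08] 1e a0 → 0x1ea0
  top 5b → 0x3 → andi [RI]
  rd: (w>>8)&0x7=0x6 → x6
  imm: (w>>0)&0xff=0xa0 → #160

bz #-4; andi x6, #160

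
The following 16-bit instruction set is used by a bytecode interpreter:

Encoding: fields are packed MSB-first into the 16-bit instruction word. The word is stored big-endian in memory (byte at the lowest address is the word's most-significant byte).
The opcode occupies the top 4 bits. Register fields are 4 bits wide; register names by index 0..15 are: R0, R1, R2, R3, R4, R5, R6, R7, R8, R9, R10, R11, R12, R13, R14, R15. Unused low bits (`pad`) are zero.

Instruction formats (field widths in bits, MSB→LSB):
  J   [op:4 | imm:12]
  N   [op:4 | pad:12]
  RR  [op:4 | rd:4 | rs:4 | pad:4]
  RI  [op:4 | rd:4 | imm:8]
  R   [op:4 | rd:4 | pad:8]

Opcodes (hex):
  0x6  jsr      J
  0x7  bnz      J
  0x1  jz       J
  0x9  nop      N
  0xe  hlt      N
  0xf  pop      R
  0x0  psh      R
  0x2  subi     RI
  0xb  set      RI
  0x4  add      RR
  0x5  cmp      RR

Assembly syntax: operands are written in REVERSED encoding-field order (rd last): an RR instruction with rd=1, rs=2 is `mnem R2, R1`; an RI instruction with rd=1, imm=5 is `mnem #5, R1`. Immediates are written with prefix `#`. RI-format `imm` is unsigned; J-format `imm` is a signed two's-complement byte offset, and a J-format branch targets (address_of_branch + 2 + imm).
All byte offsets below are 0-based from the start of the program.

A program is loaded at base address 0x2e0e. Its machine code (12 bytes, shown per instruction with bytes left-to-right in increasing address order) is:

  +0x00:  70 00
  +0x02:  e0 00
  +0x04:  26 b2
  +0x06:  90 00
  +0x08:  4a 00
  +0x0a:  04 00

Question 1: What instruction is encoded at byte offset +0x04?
subi #178, R6

+0x04: 26 b2 ⇒ word 0x26b2 (big)
  op=0x26b2>>12=0x2 ⇒ subi (RI)
  rd: (w>>8)&0xf=0x6 → R6
  imm: (w>>0)&0xff=0xb2 → #178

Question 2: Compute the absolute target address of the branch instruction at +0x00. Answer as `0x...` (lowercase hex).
@+00  big-endian(70 00) = 0x7000
  top 4b → 0x7 → bnz [J]
  [11:0] imm=0 = #0
  target = base 0x2e0e + off 0x00 + 2 + imm 0 = 0x2e10

0x2e10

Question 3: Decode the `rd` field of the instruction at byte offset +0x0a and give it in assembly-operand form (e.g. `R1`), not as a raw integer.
+0x0a: 04 00 ⇒ word 0x0400 (big)
  opcode bits[15:12]=0x0: psh/R
  rd: (w>>8)&0xf=0x4 → R4

R4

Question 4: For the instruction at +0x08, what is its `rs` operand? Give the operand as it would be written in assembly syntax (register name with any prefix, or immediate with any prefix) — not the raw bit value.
+0x08: 4a 00 ⇒ word 0x4a00 (big)
  op=0x4a00>>12=0x4 ⇒ add (RR)
  rd@[11:8]=0xa ⇒ R10
  rs@[7:4]=0x0 ⇒ R0

R0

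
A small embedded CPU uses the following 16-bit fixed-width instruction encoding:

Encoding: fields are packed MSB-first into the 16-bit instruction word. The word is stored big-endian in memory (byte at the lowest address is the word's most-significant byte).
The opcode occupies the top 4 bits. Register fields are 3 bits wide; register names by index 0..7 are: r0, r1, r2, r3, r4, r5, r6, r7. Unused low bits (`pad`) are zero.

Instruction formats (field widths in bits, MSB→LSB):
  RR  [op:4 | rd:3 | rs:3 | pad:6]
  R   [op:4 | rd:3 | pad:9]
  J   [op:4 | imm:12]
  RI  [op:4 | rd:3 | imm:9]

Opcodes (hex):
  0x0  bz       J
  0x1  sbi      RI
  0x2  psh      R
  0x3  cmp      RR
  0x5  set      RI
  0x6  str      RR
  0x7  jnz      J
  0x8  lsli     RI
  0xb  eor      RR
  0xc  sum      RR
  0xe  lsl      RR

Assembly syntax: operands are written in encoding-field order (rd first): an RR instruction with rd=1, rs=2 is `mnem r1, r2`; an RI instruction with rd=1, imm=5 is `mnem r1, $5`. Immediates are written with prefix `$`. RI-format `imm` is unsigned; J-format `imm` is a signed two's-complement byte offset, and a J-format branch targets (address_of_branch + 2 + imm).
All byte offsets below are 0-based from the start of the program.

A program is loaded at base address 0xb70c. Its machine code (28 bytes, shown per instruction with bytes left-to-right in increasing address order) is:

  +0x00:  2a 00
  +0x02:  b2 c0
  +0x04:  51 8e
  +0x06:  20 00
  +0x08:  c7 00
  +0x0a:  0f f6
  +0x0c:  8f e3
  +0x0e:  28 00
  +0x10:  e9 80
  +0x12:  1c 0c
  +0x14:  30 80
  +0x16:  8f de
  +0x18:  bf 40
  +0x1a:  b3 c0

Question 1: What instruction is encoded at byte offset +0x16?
[16] 8f de → 0x8fde
  op=0x8fde>>12=0x8 ⇒ lsli (RI)
  rd: (w>>9)&0x7=0x7 → r7
  imm: (w>>0)&0x1ff=0x1de → $478

lsli r7, $478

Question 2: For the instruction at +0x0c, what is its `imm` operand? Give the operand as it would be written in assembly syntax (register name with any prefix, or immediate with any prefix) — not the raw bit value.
$483

@+0c  big-endian(8f e3) = 0x8fe3
  opcode bits[15:12]=0x8: lsli/RI
  [11:9] rd=7 = r7
  [8:0] imm=483 = $483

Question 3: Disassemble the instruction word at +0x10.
lsl r4, r6

+0x10: e9 80 ⇒ word 0xe980 (big)
  opcode bits[15:12]=0xe: lsl/RR
  rd@[11:9]=0x4 ⇒ r4
  rs@[8:6]=0x6 ⇒ r6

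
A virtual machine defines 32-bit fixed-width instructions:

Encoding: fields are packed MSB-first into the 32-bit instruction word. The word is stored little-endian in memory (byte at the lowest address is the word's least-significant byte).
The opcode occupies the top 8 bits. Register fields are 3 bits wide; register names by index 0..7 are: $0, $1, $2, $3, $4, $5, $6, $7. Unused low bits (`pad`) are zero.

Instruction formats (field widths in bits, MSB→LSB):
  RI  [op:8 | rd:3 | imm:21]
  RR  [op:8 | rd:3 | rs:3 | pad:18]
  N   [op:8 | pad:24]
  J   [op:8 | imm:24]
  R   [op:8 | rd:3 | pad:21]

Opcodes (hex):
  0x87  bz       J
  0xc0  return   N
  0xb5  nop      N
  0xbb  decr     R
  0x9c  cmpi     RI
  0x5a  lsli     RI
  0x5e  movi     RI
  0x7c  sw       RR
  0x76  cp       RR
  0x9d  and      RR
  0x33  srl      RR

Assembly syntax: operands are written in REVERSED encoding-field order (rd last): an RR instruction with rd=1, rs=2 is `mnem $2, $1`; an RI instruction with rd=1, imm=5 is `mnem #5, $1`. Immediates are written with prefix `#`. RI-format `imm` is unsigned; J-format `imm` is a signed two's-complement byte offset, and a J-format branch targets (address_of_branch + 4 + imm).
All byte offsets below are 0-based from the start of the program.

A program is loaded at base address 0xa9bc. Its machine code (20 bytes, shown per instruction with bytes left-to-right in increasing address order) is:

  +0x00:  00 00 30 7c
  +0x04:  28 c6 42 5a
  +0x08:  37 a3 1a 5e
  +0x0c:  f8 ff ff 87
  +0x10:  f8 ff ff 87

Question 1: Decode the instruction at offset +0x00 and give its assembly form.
[00] 00 00 30 7c → 0x7c300000
  opcode bits[31:24]=0x7c: sw/RR
  [23:21] rd=1 = $1
  [20:18] rs=4 = $4

sw $4, $1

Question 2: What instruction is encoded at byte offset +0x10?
bz #-8

off 0x10: read f8 ff ff 87 as little → 0x87fffff8
  opcode bits[31:24]=0x87: bz/J
  imm: (w>>0)&0xffffff=0xfffff8 (s24→-8) → #-8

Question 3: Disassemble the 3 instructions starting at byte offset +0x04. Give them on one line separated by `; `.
[04] 28 c6 42 5a → 0x5a42c628
  op=0x5a42c628>>24=0x5a ⇒ lsli (RI)
  rd: (w>>21)&0x7=0x2 → $2
  imm: (w>>0)&0x1fffff=0x2c628 → #181800
[08] 37 a3 1a 5e → 0x5e1aa337
  op=0x5e1aa337>>24=0x5e ⇒ movi (RI)
  rd: (w>>21)&0x7=0x0 → $0
  imm: (w>>0)&0x1fffff=0x1aa337 → #1745719
[0c] f8 ff ff 87 → 0x87fffff8
  op=0x87fffff8>>24=0x87 ⇒ bz (J)
  imm: (w>>0)&0xffffff=0xfffff8 (s24→-8) → #-8

lsli #181800, $2; movi #1745719, $0; bz #-8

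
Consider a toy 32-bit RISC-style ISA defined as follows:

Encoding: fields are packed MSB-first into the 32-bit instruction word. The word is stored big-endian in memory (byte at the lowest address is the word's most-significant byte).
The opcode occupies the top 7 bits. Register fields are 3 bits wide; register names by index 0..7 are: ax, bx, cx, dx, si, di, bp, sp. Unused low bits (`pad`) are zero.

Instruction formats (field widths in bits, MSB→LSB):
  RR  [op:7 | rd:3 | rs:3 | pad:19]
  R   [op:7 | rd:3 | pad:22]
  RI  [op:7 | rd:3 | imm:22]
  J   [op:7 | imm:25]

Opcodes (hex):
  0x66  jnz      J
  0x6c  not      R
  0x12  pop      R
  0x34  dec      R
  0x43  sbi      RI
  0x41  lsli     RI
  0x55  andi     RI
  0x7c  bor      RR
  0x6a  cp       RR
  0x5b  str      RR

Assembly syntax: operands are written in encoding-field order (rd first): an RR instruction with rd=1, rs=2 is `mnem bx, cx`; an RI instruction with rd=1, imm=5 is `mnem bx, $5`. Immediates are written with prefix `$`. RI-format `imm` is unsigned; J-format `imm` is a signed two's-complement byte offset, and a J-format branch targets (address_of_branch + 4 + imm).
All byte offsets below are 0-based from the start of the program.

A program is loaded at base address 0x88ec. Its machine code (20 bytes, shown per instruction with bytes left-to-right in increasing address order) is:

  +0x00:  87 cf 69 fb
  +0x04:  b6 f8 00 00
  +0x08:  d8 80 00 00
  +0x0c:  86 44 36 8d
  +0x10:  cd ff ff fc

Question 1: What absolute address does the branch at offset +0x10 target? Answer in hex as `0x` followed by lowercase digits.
off 0x10: read cd ff ff fc as big → 0xcdfffffc
  opcode bits[31:25]=0x66: jnz/J
  [24:0] imm=33554428 (s25→-4) = $-4
  target = base 0x88ec + off 0x10 + 4 + imm -4 = 0x88fc

0x88fc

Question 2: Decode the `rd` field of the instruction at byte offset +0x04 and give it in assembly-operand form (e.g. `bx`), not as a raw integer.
+0x04: b6 f8 00 00 ⇒ word 0xb6f80000 (big)
  op=0xb6f80000>>25=0x5b ⇒ str (RR)
  [24:22] rd=3 = dx
  [21:19] rs=7 = sp

dx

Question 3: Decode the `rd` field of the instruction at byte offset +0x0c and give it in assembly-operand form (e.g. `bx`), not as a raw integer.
@+0c  big-endian(86 44 36 8d) = 0x8644368d
  opcode bits[31:25]=0x43: sbi/RI
  [24:22] rd=1 = bx
  [21:0] imm=276109 = $276109

bx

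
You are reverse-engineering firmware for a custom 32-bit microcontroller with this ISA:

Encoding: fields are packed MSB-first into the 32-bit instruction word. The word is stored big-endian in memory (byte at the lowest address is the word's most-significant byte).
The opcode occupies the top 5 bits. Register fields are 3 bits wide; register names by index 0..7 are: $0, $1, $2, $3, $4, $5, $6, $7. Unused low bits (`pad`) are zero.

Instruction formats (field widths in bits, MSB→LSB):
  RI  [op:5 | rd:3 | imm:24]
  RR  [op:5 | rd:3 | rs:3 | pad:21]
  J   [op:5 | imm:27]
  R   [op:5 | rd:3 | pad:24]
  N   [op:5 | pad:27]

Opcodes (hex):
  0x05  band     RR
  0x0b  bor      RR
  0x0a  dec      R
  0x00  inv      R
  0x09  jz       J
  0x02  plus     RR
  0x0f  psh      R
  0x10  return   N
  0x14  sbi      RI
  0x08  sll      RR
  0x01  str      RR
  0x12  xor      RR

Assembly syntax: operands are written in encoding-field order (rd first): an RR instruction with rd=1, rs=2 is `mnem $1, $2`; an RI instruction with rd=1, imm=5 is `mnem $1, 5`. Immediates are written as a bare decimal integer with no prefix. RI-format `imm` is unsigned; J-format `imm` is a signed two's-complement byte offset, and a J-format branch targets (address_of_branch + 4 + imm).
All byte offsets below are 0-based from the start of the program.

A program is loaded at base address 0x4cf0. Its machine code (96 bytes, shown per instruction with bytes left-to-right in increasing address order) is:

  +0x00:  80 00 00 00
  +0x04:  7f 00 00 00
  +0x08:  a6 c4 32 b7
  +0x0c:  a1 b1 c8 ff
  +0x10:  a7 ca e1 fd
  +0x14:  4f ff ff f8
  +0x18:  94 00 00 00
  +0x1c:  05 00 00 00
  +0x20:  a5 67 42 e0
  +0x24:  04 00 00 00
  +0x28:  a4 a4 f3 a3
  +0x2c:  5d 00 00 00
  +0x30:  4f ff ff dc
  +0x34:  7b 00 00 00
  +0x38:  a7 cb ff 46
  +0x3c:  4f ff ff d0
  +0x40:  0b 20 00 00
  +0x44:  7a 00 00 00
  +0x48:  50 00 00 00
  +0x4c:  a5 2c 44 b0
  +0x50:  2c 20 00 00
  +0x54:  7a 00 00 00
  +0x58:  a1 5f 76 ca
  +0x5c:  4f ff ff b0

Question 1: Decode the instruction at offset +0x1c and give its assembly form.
inv $5

+0x1c: 05 00 00 00 ⇒ word 0x05000000 (big)
  op=0x05000000>>27=0x0 ⇒ inv (R)
  [26:24] rd=5 = $5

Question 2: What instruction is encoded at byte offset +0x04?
psh $7

+0x04: 7f 00 00 00 ⇒ word 0x7f000000 (big)
  opcode bits[31:27]=0xf: psh/R
  rd: (w>>24)&0x7=0x7 → $7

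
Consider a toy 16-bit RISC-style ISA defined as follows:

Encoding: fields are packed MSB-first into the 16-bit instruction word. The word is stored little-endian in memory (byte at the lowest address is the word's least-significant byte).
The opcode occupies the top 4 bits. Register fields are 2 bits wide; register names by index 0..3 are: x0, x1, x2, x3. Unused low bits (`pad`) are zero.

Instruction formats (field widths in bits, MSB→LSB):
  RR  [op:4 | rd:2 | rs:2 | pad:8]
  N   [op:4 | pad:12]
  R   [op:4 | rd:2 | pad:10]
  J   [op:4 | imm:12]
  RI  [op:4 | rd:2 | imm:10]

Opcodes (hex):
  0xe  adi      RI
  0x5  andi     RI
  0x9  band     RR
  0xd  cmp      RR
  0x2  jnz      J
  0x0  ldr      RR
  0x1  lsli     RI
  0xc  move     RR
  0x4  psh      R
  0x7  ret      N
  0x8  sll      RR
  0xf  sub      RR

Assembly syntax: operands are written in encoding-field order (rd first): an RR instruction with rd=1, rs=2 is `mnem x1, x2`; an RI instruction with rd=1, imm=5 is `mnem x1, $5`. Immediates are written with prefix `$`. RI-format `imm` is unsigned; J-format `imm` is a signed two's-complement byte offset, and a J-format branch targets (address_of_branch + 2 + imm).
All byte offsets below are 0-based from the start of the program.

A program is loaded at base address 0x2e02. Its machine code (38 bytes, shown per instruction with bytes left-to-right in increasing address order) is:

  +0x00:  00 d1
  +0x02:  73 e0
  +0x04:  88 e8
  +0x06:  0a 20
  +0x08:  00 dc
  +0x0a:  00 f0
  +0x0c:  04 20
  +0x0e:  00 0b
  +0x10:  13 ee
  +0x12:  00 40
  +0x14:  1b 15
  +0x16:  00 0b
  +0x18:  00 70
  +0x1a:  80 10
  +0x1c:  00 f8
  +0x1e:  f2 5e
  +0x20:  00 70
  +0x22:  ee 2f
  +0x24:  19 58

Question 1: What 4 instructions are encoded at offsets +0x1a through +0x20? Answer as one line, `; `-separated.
[1a] 80 10 → 0x1080
  top 4b → 0x1 → lsli [RI]
  rd: (w>>10)&0x3=0x0 → x0
  imm: (w>>0)&0x3ff=0x80 → $128
[1c] 00 f8 → 0xf800
  top 4b → 0xf → sub [RR]
  rd: (w>>10)&0x3=0x2 → x2
  rs: (w>>8)&0x3=0x0 → x0
[1e] f2 5e → 0x5ef2
  top 4b → 0x5 → andi [RI]
  rd: (w>>10)&0x3=0x3 → x3
  imm: (w>>0)&0x3ff=0x2f2 → $754
[20] 00 70 → 0x7000
  top 4b → 0x7 → ret [N]

lsli x0, $128; sub x2, x0; andi x3, $754; ret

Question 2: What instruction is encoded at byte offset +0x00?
cmp x0, x1

off 0x00: read 00 d1 as little → 0xd100
  opcode bits[15:12]=0xd: cmp/RR
  [11:10] rd=0 = x0
  [9:8] rs=1 = x1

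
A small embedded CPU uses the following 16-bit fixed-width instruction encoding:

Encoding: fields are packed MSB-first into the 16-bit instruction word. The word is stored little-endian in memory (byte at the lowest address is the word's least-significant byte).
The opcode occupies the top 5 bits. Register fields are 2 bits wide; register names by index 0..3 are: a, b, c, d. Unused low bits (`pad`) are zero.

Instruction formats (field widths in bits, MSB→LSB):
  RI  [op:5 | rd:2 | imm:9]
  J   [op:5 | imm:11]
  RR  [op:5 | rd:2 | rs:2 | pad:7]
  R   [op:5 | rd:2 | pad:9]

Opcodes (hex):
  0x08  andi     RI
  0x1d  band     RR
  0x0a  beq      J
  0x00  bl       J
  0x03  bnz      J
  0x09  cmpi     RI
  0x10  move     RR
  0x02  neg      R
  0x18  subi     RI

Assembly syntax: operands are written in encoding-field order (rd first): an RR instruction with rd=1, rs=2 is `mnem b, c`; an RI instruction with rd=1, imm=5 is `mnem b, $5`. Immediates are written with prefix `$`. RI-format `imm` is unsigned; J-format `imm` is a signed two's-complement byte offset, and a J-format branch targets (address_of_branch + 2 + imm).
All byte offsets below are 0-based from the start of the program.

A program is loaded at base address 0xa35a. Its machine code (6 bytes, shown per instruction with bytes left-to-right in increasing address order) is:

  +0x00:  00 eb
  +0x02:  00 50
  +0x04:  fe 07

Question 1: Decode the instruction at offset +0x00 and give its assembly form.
band b, c

off 0x00: read 00 eb as little → 0xeb00
  op=0xeb00>>11=0x1d ⇒ band (RR)
  [10:9] rd=1 = b
  [8:7] rs=2 = c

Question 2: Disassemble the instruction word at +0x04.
+0x04: fe 07 ⇒ word 0x07fe (little)
  op=0x07fe>>11=0x0 ⇒ bl (J)
  imm@[10:0]=0x7fe (s11→-2) ⇒ $-2

bl $-2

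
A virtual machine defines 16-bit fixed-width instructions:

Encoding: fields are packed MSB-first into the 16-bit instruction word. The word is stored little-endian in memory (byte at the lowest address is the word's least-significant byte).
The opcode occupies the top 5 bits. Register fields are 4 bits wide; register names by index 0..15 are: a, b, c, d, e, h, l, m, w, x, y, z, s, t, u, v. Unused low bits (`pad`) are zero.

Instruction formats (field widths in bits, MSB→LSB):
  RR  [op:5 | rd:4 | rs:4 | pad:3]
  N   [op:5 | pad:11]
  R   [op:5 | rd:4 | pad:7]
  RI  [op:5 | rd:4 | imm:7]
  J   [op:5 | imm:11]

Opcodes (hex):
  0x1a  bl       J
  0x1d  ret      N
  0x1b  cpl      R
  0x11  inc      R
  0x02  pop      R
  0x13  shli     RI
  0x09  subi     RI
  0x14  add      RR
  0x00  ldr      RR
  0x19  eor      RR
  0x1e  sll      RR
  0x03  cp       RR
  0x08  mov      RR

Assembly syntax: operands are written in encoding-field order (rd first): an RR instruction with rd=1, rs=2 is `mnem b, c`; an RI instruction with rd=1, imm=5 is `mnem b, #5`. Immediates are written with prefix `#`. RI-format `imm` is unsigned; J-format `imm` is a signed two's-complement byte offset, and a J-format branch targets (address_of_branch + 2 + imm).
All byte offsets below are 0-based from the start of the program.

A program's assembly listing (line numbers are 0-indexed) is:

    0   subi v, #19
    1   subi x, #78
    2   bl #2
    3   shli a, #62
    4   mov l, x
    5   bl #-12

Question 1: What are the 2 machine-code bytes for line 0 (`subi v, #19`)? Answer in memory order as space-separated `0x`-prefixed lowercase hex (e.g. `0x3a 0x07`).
L0: subi op=0x9:5|rd=15:4|imm=19:7 ⇒ 0x4f93 ⇒ little 93 4f

0x93 0x4f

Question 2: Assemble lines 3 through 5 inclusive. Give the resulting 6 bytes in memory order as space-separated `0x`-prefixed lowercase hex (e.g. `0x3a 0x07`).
L3: shli op=0x13:5|rd=0:4|imm=62:7 ⇒ 0x983e ⇒ little 3e 98
L4: mov op=0x8:5|rd=6:4|rs=9:4|pad=0:3 ⇒ 0x4348 ⇒ little 48 43
L5: bl op=0x1a:5|imm=-12:11 ⇒ 0xd7f4 ⇒ little f4 d7

0x3e 0x98 0x48 0x43 0xf4 0xd7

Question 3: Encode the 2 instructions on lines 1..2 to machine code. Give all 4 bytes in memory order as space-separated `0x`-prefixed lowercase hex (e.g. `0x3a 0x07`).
0xce 0x4c 0x02 0xd0

1. subi fields op=0x9:5|rd=9:4|imm=78:7 → word 4cceh → ce 4c
2. bl fields op=0x1a:5|imm=2:11 → word d002h → 02 d0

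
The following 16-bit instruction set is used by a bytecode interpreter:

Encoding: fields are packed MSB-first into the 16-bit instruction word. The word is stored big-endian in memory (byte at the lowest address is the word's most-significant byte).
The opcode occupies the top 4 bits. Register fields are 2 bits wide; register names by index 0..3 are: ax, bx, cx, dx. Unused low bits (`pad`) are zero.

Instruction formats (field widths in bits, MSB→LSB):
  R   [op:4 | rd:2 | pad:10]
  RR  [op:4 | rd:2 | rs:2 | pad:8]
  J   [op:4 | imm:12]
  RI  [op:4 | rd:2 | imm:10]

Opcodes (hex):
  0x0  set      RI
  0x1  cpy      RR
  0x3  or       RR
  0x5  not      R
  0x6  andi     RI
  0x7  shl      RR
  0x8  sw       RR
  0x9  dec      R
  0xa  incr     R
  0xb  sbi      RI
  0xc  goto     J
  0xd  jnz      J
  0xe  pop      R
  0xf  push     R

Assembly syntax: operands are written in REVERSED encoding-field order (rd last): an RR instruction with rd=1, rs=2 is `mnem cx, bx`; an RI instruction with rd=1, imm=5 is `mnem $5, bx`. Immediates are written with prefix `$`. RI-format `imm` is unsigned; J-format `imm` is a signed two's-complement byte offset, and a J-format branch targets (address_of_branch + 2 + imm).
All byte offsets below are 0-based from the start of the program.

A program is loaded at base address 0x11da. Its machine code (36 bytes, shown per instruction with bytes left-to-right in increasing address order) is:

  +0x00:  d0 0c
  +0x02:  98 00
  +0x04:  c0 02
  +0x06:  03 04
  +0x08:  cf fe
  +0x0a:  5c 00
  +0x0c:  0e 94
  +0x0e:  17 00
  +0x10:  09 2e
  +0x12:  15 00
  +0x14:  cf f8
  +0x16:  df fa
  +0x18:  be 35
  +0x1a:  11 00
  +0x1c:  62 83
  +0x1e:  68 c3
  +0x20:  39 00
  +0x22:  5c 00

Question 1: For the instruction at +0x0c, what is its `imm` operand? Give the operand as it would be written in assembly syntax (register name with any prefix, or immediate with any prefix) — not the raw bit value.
$660

[0c] 0e 94 → 0x0e94
  op=0x0e94>>12=0x0 ⇒ set (RI)
  [11:10] rd=3 = dx
  [9:0] imm=660 = $660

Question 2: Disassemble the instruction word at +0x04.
goto $2

off 0x04: read c0 02 as big → 0xc002
  opcode bits[15:12]=0xc: goto/J
  imm: (w>>0)&0xfff=0x2 → $2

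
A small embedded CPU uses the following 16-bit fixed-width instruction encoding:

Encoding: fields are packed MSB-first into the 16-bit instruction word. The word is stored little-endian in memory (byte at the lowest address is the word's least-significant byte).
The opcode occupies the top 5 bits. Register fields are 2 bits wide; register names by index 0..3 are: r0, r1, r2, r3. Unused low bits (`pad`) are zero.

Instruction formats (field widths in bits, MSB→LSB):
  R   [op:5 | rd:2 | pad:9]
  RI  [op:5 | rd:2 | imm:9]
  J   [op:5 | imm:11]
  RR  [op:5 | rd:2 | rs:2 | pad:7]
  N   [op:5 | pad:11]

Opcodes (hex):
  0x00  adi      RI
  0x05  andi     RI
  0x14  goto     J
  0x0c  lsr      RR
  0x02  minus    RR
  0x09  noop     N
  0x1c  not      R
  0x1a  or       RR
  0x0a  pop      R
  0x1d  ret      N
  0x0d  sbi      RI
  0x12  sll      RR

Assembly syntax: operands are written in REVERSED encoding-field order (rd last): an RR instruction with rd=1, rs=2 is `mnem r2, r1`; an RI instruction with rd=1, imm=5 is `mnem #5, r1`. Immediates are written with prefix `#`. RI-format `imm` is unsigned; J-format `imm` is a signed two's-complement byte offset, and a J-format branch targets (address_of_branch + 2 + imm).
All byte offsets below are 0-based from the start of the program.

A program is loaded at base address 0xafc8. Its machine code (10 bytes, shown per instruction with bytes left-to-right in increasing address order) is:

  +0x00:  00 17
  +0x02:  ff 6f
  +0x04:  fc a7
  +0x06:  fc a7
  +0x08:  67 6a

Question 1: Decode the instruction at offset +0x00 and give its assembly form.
[00] 00 17 → 0x1700
  top 5b → 0x2 → minus [RR]
  rd@[10:9]=0x3 ⇒ r3
  rs@[8:7]=0x2 ⇒ r2

minus r2, r3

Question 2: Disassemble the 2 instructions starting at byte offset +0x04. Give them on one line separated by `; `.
[04] fc a7 → 0xa7fc
  top 5b → 0x14 → goto [J]
  imm@[10:0]=0x7fc (s11→-4) ⇒ #-4
[06] fc a7 → 0xa7fc
  top 5b → 0x14 → goto [J]
  imm@[10:0]=0x7fc (s11→-4) ⇒ #-4

goto #-4; goto #-4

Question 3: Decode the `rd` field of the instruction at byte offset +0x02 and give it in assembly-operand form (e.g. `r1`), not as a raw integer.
off 0x02: read ff 6f as little → 0x6fff
  op=0x6fff>>11=0xd ⇒ sbi (RI)
  rd: (w>>9)&0x3=0x3 → r3
  imm: (w>>0)&0x1ff=0x1ff → #511

r3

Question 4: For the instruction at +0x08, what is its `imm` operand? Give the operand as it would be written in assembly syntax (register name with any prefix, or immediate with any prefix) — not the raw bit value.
off 0x08: read 67 6a as little → 0x6a67
  opcode bits[15:11]=0xd: sbi/RI
  [10:9] rd=1 = r1
  [8:0] imm=103 = #103

#103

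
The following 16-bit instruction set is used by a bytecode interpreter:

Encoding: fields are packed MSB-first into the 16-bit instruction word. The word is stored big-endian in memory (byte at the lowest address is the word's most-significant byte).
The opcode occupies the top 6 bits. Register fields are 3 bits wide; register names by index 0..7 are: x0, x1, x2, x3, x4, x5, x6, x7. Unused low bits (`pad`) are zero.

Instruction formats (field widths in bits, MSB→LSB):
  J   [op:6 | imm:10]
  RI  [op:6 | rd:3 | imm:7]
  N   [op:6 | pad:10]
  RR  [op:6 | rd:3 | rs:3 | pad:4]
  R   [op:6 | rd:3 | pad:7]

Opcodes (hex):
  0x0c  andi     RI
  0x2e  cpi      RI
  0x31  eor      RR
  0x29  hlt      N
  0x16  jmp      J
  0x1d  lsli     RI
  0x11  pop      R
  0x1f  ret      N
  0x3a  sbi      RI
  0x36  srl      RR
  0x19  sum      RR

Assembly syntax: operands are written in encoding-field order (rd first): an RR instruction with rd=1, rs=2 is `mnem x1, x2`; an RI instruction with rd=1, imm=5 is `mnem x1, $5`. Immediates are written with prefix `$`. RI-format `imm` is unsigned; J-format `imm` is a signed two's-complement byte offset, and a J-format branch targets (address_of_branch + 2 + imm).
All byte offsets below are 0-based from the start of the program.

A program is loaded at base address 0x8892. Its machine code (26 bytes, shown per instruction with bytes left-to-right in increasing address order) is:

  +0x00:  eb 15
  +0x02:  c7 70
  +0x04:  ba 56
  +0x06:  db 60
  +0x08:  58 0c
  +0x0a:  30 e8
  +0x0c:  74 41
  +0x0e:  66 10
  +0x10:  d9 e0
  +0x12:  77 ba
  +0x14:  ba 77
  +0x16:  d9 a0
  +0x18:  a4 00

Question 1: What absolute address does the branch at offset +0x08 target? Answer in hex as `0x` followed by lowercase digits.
0x88a8

@+08  big-endian(58 0c) = 0x580c
  top 6b → 0x16 → jmp [J]
  imm@[9:0]=0xc ⇒ $12
  target = base 0x8892 + off 0x08 + 2 + imm 12 = 0x88a8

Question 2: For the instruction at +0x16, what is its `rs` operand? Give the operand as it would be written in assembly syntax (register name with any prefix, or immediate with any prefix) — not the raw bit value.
x2

+0x16: d9 a0 ⇒ word 0xd9a0 (big)
  opcode bits[15:10]=0x36: srl/RR
  [9:7] rd=3 = x3
  [6:4] rs=2 = x2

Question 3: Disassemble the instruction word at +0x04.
@+04  big-endian(ba 56) = 0xba56
  op=0xba56>>10=0x2e ⇒ cpi (RI)
  rd: (w>>7)&0x7=0x4 → x4
  imm: (w>>0)&0x7f=0x56 → $86

cpi x4, $86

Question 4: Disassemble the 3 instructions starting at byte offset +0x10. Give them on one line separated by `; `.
+0x10: d9 e0 ⇒ word 0xd9e0 (big)
  opcode bits[15:10]=0x36: srl/RR
  rd@[9:7]=0x3 ⇒ x3
  rs@[6:4]=0x6 ⇒ x6
+0x12: 77 ba ⇒ word 0x77ba (big)
  opcode bits[15:10]=0x1d: lsli/RI
  rd@[9:7]=0x7 ⇒ x7
  imm@[6:0]=0x3a ⇒ $58
+0x14: ba 77 ⇒ word 0xba77 (big)
  opcode bits[15:10]=0x2e: cpi/RI
  rd@[9:7]=0x4 ⇒ x4
  imm@[6:0]=0x77 ⇒ $119

srl x3, x6; lsli x7, $58; cpi x4, $119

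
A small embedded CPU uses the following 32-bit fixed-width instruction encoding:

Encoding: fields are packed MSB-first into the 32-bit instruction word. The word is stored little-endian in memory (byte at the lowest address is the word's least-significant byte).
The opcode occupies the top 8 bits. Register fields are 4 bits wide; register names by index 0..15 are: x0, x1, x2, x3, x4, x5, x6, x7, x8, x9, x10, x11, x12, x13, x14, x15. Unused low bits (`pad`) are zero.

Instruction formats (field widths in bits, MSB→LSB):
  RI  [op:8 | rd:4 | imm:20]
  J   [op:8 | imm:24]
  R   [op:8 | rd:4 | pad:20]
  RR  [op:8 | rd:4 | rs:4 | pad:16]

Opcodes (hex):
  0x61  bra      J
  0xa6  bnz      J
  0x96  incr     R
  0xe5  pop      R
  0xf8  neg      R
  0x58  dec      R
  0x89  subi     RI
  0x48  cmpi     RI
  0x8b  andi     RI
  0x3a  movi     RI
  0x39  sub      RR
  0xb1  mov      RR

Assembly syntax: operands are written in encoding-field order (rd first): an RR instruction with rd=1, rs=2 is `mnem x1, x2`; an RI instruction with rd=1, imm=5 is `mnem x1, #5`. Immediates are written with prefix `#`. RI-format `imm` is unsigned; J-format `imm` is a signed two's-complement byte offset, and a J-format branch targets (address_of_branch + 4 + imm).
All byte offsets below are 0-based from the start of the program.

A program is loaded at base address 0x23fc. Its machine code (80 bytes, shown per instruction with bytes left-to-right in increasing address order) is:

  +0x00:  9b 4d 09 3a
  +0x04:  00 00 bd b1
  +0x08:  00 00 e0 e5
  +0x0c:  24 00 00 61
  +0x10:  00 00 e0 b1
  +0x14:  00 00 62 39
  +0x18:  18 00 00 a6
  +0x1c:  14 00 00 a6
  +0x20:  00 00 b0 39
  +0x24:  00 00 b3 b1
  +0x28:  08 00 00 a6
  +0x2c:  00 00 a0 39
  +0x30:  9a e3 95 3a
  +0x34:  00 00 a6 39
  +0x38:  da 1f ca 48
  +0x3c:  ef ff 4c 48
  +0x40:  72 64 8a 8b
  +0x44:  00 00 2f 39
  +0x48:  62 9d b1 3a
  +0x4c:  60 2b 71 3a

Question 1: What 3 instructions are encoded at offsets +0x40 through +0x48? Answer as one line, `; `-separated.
+0x40: 72 64 8a 8b ⇒ word 0x8b8a6472 (little)
  opcode bits[31:24]=0x8b: andi/RI
  rd@[23:20]=0x8 ⇒ x8
  imm@[19:0]=0xa6472 ⇒ #681074
+0x44: 00 00 2f 39 ⇒ word 0x392f0000 (little)
  opcode bits[31:24]=0x39: sub/RR
  rd@[23:20]=0x2 ⇒ x2
  rs@[19:16]=0xf ⇒ x15
+0x48: 62 9d b1 3a ⇒ word 0x3ab19d62 (little)
  opcode bits[31:24]=0x3a: movi/RI
  rd@[23:20]=0xb ⇒ x11
  imm@[19:0]=0x19d62 ⇒ #105826

andi x8, #681074; sub x2, x15; movi x11, #105826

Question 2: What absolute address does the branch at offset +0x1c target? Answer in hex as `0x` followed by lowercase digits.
@+1c  little-endian(14 00 00 a6) = 0xa6000014
  opcode bits[31:24]=0xa6: bnz/J
  imm@[23:0]=0x14 ⇒ #20
  target = base 0x23fc + off 0x1c + 4 + imm 20 = 0x2430

0x2430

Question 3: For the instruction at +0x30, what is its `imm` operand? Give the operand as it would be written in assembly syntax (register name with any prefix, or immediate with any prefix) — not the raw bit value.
+0x30: 9a e3 95 3a ⇒ word 0x3a95e39a (little)
  op=0x3a95e39a>>24=0x3a ⇒ movi (RI)
  rd: (w>>20)&0xf=0x9 → x9
  imm: (w>>0)&0xfffff=0x5e39a → #385946

#385946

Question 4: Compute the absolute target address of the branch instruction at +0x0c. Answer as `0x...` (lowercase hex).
0x2430

+0x0c: 24 00 00 61 ⇒ word 0x61000024 (little)
  opcode bits[31:24]=0x61: bra/J
  [23:0] imm=36 = #36
  target = base 0x23fc + off 0x0c + 4 + imm 36 = 0x2430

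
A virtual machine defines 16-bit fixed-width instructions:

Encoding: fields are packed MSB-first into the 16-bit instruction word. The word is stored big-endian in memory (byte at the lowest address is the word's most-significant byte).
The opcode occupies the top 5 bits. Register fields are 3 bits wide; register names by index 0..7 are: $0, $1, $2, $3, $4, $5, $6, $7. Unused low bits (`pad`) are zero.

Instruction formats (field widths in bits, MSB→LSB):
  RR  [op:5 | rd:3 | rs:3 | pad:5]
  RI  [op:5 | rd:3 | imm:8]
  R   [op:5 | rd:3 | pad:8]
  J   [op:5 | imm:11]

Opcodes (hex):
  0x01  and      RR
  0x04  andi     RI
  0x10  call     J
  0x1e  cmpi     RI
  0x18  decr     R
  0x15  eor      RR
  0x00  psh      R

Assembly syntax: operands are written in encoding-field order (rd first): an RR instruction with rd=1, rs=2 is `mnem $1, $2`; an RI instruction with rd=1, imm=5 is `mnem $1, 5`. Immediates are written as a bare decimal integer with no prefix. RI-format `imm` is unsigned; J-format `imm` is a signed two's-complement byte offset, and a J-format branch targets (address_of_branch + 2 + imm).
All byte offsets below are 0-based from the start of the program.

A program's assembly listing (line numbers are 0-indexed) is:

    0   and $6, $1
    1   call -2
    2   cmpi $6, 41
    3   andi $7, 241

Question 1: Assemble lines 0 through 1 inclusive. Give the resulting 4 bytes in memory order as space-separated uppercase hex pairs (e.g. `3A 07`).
0E 20 87 FE

0. and fields op=0x1:5|rd=6:3|rs=1:3|pad=0:5 → word 0e20h → 0e 20
1. call fields op=0x10:5|imm=-2:11 → word 87feh → 87 fe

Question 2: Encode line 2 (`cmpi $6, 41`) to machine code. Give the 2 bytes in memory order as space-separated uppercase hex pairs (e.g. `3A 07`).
F6 29

line 2 (cmpi): pack op=0x1e:5|rd=6:3|imm=41:8 = 0xf629; big→ f6 29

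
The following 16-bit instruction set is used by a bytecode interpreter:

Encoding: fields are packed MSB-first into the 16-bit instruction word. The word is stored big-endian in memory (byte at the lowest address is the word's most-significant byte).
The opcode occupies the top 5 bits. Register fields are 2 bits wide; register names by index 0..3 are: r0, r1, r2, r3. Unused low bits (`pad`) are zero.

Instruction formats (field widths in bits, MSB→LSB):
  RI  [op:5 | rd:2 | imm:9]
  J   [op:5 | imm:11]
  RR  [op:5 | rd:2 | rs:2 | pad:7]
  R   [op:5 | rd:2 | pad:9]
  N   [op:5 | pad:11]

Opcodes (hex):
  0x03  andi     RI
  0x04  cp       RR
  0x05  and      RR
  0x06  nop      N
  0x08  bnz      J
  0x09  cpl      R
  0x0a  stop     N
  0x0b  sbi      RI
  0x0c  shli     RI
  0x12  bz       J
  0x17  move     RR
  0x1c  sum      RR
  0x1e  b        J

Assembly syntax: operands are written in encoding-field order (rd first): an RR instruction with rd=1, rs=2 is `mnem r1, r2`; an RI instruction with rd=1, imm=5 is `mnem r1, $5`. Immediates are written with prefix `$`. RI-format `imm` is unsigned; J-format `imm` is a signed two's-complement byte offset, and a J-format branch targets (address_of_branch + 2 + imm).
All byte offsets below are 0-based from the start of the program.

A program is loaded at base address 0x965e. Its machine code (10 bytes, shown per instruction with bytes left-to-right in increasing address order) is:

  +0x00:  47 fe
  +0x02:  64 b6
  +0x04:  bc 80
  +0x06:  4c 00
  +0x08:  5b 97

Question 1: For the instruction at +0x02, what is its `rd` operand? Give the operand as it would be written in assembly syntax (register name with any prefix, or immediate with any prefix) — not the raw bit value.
+0x02: 64 b6 ⇒ word 0x64b6 (big)
  opcode bits[15:11]=0xc: shli/RI
  rd@[10:9]=0x2 ⇒ r2
  imm@[8:0]=0xb6 ⇒ $182

r2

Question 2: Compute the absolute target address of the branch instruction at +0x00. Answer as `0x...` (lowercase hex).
[00] 47 fe → 0x47fe
  op=0x47fe>>11=0x8 ⇒ bnz (J)
  imm: (w>>0)&0x7ff=0x7fe (s11→-2) → $-2
  target = base 0x965e + off 0x00 + 2 + imm -2 = 0x965e

0x965e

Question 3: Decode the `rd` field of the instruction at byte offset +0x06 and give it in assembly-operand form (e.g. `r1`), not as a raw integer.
r2

[06] 4c 00 → 0x4c00
  top 5b → 0x9 → cpl [R]
  rd: (w>>9)&0x3=0x2 → r2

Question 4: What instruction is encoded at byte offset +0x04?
@+04  big-endian(bc 80) = 0xbc80
  op=0xbc80>>11=0x17 ⇒ move (RR)
  [10:9] rd=2 = r2
  [8:7] rs=1 = r1

move r2, r1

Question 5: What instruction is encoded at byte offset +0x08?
off 0x08: read 5b 97 as big → 0x5b97
  top 5b → 0xb → sbi [RI]
  [10:9] rd=1 = r1
  [8:0] imm=407 = $407

sbi r1, $407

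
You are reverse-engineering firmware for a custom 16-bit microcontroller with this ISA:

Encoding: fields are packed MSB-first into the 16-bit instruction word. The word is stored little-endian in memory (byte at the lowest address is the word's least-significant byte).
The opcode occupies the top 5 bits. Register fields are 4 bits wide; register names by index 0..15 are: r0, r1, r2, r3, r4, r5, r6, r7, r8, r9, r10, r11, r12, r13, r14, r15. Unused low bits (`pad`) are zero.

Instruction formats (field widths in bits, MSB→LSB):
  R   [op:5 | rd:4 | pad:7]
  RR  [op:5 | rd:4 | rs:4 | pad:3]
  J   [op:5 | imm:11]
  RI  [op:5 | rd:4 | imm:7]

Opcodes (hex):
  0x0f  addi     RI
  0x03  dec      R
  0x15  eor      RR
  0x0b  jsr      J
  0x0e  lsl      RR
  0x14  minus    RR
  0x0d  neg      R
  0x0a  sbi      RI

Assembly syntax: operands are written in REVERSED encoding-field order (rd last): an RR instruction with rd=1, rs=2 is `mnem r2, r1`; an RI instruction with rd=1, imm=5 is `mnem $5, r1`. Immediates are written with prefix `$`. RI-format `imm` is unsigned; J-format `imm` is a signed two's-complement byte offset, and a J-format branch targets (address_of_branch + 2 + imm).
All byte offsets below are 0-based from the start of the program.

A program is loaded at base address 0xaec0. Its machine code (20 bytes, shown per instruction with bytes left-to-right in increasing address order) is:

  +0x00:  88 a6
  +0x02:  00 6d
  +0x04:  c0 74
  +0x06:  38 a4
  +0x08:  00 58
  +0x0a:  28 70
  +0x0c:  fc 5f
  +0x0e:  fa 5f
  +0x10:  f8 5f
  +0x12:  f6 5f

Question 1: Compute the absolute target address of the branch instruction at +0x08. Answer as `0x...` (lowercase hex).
0xaeca

off 0x08: read 00 58 as little → 0x5800
  op=0x5800>>11=0xb ⇒ jsr (J)
  [10:0] imm=0 = $0
  target = base 0xaec0 + off 0x08 + 2 + imm 0 = 0xaeca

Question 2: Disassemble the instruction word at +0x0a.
off 0x0a: read 28 70 as little → 0x7028
  opcode bits[15:11]=0xe: lsl/RR
  rd@[10:7]=0x0 ⇒ r0
  rs@[6:3]=0x5 ⇒ r5

lsl r5, r0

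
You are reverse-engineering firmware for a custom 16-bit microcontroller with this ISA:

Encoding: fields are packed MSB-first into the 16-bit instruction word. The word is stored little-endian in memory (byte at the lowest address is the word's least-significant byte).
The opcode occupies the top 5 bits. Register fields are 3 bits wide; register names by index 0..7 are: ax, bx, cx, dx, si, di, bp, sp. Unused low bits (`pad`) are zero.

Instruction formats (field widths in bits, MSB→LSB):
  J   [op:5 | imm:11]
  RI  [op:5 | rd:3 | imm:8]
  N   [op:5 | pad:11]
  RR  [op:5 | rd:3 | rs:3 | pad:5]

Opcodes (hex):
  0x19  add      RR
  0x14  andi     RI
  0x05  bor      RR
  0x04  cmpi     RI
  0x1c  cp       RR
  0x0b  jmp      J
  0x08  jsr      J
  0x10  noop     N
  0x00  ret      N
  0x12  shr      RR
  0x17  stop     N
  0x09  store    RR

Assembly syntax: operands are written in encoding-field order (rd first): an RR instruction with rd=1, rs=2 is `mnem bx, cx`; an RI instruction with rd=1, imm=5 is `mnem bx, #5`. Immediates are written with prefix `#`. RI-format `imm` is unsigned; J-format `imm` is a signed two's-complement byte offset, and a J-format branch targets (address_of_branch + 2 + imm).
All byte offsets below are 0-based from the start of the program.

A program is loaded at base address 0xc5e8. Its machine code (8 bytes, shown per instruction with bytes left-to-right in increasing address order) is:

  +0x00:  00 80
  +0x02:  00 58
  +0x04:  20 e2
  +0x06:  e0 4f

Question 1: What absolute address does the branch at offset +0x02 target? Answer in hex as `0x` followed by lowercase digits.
0xc5ec

[02] 00 58 → 0x5800
  top 5b → 0xb → jmp [J]
  imm: (w>>0)&0x7ff=0x0 → #0
  target = base 0xc5e8 + off 0x02 + 2 + imm 0 = 0xc5ec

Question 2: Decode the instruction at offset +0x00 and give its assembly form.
noop

+0x00: 00 80 ⇒ word 0x8000 (little)
  op=0x8000>>11=0x10 ⇒ noop (N)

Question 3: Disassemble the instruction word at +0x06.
store sp, sp

+0x06: e0 4f ⇒ word 0x4fe0 (little)
  top 5b → 0x9 → store [RR]
  rd: (w>>8)&0x7=0x7 → sp
  rs: (w>>5)&0x7=0x7 → sp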